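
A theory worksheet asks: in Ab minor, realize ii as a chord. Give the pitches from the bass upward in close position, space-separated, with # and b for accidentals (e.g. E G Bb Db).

ii is the minor supertonic, borrowed from the parallel major (the Dorian ii). In Ab minor that root is Bb.
So the chord is Bb-Db-F, a minor triad.

Bb Db F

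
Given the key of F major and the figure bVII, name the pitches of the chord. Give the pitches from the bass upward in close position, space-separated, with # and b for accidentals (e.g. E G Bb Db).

bVII is a major triad on the lowered seventh degree (the subtonic), borrowed from the parallel minor. In F major that root is Eb.
So the chord is Eb-G-Bb, a major triad.

Eb G Bb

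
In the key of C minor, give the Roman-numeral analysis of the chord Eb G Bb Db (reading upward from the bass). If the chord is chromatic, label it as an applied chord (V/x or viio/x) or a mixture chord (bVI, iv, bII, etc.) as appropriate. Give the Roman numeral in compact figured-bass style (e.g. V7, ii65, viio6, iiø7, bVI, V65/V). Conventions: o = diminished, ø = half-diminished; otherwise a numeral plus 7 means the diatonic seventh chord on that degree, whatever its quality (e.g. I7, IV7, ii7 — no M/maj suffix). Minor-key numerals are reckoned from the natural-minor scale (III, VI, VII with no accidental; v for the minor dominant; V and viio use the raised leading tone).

V7/VI

The pitches Eb-G-Bb-Db form a dominant seventh chord rooted on Eb.
Eb is not a diatonic chord root with this quality in C minor, but it lies a perfect fifth above Ab (VI), so the chord functions as an applied dominant of VI.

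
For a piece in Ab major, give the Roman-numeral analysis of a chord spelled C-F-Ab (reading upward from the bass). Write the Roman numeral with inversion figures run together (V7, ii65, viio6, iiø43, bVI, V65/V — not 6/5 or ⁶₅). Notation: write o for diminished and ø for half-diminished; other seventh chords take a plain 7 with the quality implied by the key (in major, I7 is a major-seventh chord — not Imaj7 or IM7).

vi64

The pitches F-Ab-C form a minor triad rooted on F.
F is scale degree 6 in Ab major, and a minor triad on that degree is written vi.
With C in the bass the chord is in second inversion, so the figured bass is 64.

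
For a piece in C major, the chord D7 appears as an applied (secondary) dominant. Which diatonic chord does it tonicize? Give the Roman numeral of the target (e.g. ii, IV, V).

V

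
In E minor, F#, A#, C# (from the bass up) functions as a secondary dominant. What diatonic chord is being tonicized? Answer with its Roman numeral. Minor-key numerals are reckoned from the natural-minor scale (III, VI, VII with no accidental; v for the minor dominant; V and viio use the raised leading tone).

V

The chord is a major triad on F#.
A dominant resolves down a perfect fifth: F# → B. In E minor, B is scale degree 5, i.e. V.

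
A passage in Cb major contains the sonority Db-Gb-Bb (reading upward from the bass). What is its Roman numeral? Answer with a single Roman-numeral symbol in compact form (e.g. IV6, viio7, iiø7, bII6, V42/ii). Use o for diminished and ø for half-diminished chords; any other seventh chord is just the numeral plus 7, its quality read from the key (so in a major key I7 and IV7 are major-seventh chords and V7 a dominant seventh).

V64

Stacked in thirds the chord is Gb-Bb-Db: a major triad on Gb.
Gb is scale degree 5 in Cb major, and a major triad on that degree is written V.
With Db in the bass the chord is in second inversion, so the figured bass is 64.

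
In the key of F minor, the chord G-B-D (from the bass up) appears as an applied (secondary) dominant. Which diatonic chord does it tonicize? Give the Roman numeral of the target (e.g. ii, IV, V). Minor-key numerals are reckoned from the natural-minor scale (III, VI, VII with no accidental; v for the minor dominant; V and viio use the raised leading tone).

V

The chord is a major triad on G.
A dominant resolves down a perfect fifth: G → C. In F minor, C is scale degree 5, i.e. V.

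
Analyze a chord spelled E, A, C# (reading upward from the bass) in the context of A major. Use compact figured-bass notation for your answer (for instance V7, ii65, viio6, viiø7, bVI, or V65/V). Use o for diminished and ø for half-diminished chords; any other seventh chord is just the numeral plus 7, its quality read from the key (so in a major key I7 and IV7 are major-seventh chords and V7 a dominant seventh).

The pitches A-C#-E form a major triad rooted on A.
A is scale degree 1 in A major, and a major triad on that degree is written I.
With E in the bass the chord is in second inversion, so the figured bass is 64.

I64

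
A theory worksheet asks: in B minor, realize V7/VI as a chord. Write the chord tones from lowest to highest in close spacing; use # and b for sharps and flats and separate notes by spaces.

V7/VI is a secondary dominant — the dominant seventh of VI. VI in B minor is G, so the applied chord's root is D, a perfect fifth above.
Building a dominant seventh chord on D gives D-F#-A-C.

D F# A C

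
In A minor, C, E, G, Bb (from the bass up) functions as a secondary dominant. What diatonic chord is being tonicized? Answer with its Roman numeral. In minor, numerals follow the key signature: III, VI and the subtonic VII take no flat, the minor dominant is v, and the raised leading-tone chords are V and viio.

VI

The chord is a dominant seventh chord on C.
A dominant resolves down a perfect fifth: C → F. In A minor, F is scale degree 6, i.e. VI.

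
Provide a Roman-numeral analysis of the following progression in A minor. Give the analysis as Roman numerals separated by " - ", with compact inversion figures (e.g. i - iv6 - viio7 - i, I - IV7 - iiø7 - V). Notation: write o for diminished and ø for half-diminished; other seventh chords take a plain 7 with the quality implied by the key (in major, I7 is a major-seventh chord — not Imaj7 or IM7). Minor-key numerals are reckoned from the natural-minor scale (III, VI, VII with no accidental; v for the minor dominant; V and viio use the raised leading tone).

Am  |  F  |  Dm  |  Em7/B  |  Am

Am: root A is the tonic; minor triad there is i.
F: major triad on F = scale degree 6 → VI.
Dm: minor triad on D = scale degree 4 → iv.
Em7/B has root E, degree 5 in A minor, so v43.
Am: root A is the tonic; minor triad there is i.

i - VI - iv - v43 - i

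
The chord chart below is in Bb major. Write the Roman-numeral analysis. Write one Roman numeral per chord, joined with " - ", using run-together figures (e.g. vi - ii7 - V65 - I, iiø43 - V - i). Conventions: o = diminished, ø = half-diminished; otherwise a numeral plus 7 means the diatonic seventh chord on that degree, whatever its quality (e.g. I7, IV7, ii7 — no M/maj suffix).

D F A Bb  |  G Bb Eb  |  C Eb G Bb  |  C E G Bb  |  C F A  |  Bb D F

D-F-A-Bb: major seventh chord on Bb = scale degree 1 → I65.
G-Bb-Eb has root Eb, degree 4 in Bb major, so IV6.
C-Eb-G-Bb: minor seventh chord on C = scale degree 2 → ii7.
C-E-G-Bb is the secondary dominant of V (dominant seventh chord on C): V7/V.
C-F-A has root F, degree 5 in Bb major, so V64.
Bb-D-F has root Bb, degree 1 in Bb major, so I.

I65 - IV6 - ii7 - V7/V - V64 - I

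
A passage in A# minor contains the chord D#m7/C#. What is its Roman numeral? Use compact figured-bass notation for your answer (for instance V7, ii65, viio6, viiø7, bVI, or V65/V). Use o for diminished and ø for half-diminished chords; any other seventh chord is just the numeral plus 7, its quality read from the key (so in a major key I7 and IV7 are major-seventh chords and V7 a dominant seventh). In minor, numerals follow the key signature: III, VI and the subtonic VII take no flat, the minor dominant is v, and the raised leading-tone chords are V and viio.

Stacked in thirds the chord is D#-F#-A#-C#: a minor seventh chord on D#.
In A# minor, D# is the subdominant; the diatonic minor seventh chord there is iv7.
With C# in the bass the chord is in third inversion, so the figured bass is 42.

iv42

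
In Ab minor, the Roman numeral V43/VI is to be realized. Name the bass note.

The applied chord V43/VI is rooted on Cb: Cb-Eb-Gb-Bbb.
The figure 43 means second inversion — the fifth is in the bass.

Gb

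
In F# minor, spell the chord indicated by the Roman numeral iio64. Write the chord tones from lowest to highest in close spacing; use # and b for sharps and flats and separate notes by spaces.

The numeral's case and figure indicate a diminished triad. In F# minor its root, scale degree 2, is G#.
Stacking thirds from G# gives G#-B-D.
The figured bass 64 indicates second inversion, placing the fifth (D) in the bass: D-G#-B.

D G# B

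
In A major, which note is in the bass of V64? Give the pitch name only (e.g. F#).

V in A major has root E; the chord is E-G#-B.
The figure 64 means second inversion — the fifth is in the bass.

B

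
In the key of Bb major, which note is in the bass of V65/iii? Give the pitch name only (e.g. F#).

The applied chord V65/iii is rooted on A: A-C#-E-G.
The figure 65 means first inversion — the third is in the bass.

C#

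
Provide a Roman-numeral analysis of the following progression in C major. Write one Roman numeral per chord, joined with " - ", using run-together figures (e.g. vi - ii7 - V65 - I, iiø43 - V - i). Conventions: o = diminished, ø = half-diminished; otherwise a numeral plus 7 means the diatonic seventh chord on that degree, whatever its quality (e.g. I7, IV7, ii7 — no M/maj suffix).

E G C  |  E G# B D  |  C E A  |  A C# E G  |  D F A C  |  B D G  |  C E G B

I6 - V7/vi - vi6 - V7/ii - ii7 - V6 - I7

E-G-C has root C, degree 1 in C major, so I6.
E-G#-B-D: chromatic; E is V of vi, so V7/vi.
C-E-A: root A is the submediant; minor triad there is vi6.
A-C#-E-G: a dominant seventh chord on A, the applied dominant of ii → V7/ii.
D-F-A-C has root D, degree 2 in C major, so ii7.
B-D-G: major triad on G = scale degree 5 → V6.
C-E-G-B: root C is the tonic; major seventh chord there is I7.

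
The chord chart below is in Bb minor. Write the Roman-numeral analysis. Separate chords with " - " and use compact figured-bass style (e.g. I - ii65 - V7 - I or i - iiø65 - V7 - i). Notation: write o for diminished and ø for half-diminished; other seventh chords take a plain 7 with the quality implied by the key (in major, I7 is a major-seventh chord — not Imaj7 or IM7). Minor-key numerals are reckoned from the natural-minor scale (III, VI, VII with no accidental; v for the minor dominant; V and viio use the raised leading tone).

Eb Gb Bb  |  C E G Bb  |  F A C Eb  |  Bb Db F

Eb-Gb-Bb: minor triad on Eb = scale degree 4 → iv.
C-E-G-Bb: a dominant seventh chord on C, the applied dominant of V → V7/V.
F-A-C-Eb: dominant seventh chord on F = scale degree 5 → V7.
Bb-Db-F: root Bb is the tonic; minor triad there is i.

iv - V7/V - V7 - i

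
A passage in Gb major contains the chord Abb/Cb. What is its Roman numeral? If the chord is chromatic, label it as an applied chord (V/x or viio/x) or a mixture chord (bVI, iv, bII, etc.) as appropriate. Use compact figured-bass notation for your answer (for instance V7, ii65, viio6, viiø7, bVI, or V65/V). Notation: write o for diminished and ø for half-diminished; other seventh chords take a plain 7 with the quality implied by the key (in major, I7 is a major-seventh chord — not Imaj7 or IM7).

bII6

The pitches Abb-Cb-Ebb form a major triad rooted on Abb.
Abb is the lowered second degree of Gb major (diatonic 2 would be Ab). This is the Neapolitan sixth — a major triad on the lowered second degree, here in its customary first inversion.
With Cb in the bass the chord is in first inversion, so the figured bass is 6.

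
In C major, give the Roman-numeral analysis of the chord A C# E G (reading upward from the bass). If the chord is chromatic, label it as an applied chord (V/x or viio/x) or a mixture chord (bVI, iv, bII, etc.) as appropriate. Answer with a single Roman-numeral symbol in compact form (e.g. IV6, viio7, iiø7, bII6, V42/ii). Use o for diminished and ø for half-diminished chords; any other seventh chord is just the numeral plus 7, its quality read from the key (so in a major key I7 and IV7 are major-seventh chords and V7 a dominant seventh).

Stacked in thirds the chord is A-C#-E-G: a dominant seventh chord on A.
A is not a diatonic chord root with this quality in C major, but it lies a perfect fifth above D (ii), so the chord functions as an applied dominant of ii.

V7/ii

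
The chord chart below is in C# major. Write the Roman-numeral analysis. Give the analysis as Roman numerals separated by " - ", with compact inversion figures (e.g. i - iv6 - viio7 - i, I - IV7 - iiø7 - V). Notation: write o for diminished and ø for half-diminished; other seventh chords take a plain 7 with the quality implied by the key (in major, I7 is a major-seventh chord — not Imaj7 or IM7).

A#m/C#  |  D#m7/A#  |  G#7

vi6 - ii43 - V7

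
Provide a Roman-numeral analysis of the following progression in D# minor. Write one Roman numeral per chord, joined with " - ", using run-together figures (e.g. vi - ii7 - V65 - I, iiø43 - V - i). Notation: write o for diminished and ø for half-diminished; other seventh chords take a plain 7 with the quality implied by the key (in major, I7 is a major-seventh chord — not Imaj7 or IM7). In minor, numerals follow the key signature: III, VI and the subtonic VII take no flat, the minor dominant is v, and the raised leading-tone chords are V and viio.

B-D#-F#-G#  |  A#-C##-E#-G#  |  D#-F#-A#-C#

B-D#-F#-G#: root G# is the subdominant; minor seventh chord there is iv65.
A#-C##-E#-G#: dominant seventh chord on A# = scale degree 5 → V7.
D#-F#-A#-C#: root D# is the tonic; minor seventh chord there is i7.

iv65 - V7 - i7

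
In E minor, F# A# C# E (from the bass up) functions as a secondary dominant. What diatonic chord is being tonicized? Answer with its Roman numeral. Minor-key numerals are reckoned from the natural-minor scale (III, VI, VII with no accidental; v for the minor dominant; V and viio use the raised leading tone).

V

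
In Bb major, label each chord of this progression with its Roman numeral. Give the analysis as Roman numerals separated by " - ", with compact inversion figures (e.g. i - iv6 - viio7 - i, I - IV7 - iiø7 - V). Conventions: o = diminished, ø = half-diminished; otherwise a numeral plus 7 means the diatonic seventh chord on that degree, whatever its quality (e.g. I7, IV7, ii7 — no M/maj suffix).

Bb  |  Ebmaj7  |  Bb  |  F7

I - IV7 - I - V7

Bb: major triad on Bb = scale degree 1 → I.
Ebmaj7: root Eb is the subdominant; major seventh chord there is IV7.
Bb has root Bb, degree 1 in Bb major, so I.
F7 has root F, degree 5 in Bb major, so V7.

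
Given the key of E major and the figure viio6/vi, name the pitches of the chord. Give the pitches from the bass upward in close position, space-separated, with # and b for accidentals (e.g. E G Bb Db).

D# F# B#

The slash marks an applied leading-tone chord: viio of vi. In E major, vi is C#, so the leading tone to it is B#, a half step below.
Building a diminished triad on B# gives B#-D#-F#.
With the 6 figure the chord is in first inversion; from the bass D# upward in close position it reads D#-F#-B#.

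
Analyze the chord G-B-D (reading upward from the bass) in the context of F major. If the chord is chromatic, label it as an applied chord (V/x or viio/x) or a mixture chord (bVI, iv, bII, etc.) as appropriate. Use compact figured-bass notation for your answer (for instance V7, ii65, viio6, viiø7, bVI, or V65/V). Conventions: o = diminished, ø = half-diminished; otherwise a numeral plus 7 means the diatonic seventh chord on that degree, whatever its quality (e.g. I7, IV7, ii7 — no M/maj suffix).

V/V

The pitches G-B-D form a major triad rooted on G.
G is not a diatonic chord root with this quality in F major, but it lies a perfect fifth above C (V), so the chord functions as an applied dominant of V.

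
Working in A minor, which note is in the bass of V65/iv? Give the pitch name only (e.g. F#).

The applied chord V65/iv is rooted on A: A-C#-E-G.
The figure 65 means first inversion — the third is in the bass.

C#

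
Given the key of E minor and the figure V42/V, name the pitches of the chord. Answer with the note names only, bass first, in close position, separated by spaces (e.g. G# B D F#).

E F# A# C#

V42/V is a secondary dominant — the dominant seventh of V. V in E minor is B, so the applied chord's root is F#, a perfect fifth above.
Building a dominant seventh chord on F# gives F#-A#-C#-E.
The figured bass 42 indicates third inversion, placing the seventh (E) in the bass: E-F#-A#-C#.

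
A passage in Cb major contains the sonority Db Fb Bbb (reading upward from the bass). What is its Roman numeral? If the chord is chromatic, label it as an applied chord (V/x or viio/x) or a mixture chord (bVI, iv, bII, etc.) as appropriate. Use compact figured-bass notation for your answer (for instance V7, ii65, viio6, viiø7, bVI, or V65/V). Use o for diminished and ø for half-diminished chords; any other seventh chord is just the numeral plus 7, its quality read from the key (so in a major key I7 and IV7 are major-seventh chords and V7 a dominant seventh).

bVII6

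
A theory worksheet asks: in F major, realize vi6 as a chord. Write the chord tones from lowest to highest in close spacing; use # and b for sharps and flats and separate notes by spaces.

F A D

In F major, the submediant is D, and the diatonic chord built there is a minor triad.
That chord is spelled D-F-A.
With the 6 figure the chord is in first inversion; from the bass F upward in close position it reads F-A-D.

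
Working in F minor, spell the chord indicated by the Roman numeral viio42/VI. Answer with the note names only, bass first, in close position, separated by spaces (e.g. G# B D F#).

The slash marks an applied leading-tone chord: viio of VI. In F minor, VI is Db, so the leading tone to it is C, a half step below.
Building a fully diminished seventh chord on C gives C-Eb-Gb-Bbb.
With the 42 figure the chord is in third inversion; from the bass Bbb upward in close position it reads Bbb-C-Eb-Gb.

Bbb C Eb Gb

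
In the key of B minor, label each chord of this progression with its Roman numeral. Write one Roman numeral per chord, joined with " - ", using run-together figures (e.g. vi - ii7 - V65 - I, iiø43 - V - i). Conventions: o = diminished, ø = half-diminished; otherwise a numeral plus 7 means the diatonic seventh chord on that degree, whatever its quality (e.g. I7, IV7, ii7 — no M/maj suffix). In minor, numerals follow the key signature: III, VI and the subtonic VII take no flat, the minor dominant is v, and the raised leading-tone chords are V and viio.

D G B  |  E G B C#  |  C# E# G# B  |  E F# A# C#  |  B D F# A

D-G-B has root G, degree 6 in B minor, so VI64.
E-G-B-C#: root C# is the supertonic; half-diminished seventh chord there is iiø65.
C#-E#-G#-B is the secondary dominant of V (dominant seventh chord on C#): V7/V.
E-F#-A#-C# has root F#, degree 5 in B minor, so V42.
B-D-F#-A has root B, degree 1 in B minor, so i7.

VI64 - iiø65 - V7/V - V42 - i7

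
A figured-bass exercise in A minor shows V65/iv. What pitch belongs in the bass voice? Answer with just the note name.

C#

The applied chord V65/iv is rooted on A: A-C#-E-G.
The figure 65 means first inversion — the third is in the bass.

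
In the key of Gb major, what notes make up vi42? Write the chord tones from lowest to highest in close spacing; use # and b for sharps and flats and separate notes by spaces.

In Gb major, scale degree 6 is Eb, and the diatonic chord built there is a minor seventh chord.
Stacking thirds from Eb gives Eb-Gb-Bb-Db.
With the 42 figure the chord is in third inversion; from the bass Db upward in close position it reads Db-Eb-Gb-Bb.

Db Eb Gb Bb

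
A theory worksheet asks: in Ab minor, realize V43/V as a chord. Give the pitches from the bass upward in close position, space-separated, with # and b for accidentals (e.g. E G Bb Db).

F Ab Bb D

V43/V is a secondary dominant — the dominant seventh of V. V in Ab minor is Eb, so the applied chord's root is Bb, a perfect fifth above.
Building a dominant seventh chord on Bb gives Bb-D-F-Ab.
The figured bass 43 indicates second inversion, placing the fifth (F) in the bass: F-Ab-Bb-D.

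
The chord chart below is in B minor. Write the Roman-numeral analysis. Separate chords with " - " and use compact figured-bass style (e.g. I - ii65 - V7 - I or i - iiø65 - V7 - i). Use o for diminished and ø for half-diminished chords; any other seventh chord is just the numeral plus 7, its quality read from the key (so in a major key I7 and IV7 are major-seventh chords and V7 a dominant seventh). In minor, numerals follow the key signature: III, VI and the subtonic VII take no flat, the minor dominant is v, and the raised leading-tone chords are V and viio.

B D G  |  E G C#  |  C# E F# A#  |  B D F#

B-D-G: major triad on G = scale degree 6 → VI6.
E-G-C#: diminished triad on C# = scale degree 2 → iio6.
C#-E-F#-A# has root F#, degree 5 in B minor, so V43.
B-D-F# has root B, degree 1 in B minor, so i.

VI6 - iio6 - V43 - i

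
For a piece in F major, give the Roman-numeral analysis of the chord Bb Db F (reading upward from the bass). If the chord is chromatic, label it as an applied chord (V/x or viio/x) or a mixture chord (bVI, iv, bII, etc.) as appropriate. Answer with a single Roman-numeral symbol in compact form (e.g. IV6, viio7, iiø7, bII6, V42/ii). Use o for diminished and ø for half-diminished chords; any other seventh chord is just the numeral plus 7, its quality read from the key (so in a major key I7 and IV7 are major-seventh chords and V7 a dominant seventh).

The pitches Bb-Db-F form a minor triad rooted on Bb.
Bb is the fourth degree of F major. This is the minor subdominant, borrowed from the parallel minor.

iv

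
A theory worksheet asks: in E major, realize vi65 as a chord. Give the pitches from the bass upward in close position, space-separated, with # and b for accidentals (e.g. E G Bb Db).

E G# B C#

In E major, the sixth degree is C#, and the diatonic chord built there is a minor seventh chord.
That chord is spelled C#-E-G#-B.
With the 65 figure the chord is in first inversion; from the bass E upward in close position it reads E-G#-B-C#.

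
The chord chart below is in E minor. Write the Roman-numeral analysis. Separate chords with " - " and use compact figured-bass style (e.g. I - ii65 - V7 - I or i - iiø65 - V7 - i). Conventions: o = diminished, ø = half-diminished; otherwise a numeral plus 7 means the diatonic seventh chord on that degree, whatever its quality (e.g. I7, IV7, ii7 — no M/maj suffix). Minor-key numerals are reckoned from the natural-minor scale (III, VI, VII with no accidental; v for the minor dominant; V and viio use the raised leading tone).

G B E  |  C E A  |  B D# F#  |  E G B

G-B-E has root E, degree 1 in E minor, so i6.
C-E-A: root A is the subdominant; minor triad there is iv6.
B-D#-F#: major triad on B = scale degree 5 → V.
E-G-B: root E is the tonic; minor triad there is i.

i6 - iv6 - V - i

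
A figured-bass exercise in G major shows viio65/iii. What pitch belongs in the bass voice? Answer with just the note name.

The applied chord viio65/iii is rooted on A#: A#-C#-E-G.
The figure 65 means first inversion — the third is in the bass.

C#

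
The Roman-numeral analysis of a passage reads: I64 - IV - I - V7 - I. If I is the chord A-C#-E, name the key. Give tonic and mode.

The anchor chord is a major triad on A, labeled I.
If A is scale degree 1 and the mode makes that degree carry a major triad, the tonic is A and the mode is major.

A major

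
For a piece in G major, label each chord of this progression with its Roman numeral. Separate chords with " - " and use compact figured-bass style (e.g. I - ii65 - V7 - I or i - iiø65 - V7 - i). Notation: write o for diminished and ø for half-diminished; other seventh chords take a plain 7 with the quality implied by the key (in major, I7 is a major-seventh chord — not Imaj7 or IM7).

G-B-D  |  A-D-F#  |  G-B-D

I - V64 - I

G-B-D: major triad on G = scale degree 1 → I.
A-D-F#: root D is the dominant; major triad there is V64.
G-B-D has root G, degree 1 in G major, so I.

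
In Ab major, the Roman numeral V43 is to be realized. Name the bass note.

Bb

V in Ab major has root Eb; the chord is Eb-G-Bb-Db.
The figure 43 means second inversion — the fifth is in the bass.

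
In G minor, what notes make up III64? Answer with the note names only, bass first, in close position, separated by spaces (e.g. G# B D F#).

The numeral's case and figure indicate a major triad. In G minor its root, scale degree 3, is Bb.
That chord is spelled Bb-D-F.
The figured bass 64 indicates second inversion, placing the fifth (F) in the bass: F-Bb-D.

F Bb D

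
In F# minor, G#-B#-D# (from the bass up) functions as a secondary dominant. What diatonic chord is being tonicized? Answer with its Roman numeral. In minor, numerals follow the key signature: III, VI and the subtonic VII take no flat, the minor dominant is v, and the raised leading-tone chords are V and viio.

V

The chord is a major triad on G#.
A dominant resolves down a perfect fifth: G# → C#. In F# minor, C# is scale degree 5, i.e. V.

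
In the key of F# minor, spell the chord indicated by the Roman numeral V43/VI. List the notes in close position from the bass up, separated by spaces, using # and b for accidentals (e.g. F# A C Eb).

The slash means an applied dominant: we want the dominant of VI. In F# minor, VI is D major, and its dominant is built on A.
Building a dominant seventh chord on A gives A-C#-E-G.
With the 43 figure the chord is in second inversion; from the bass E upward in close position it reads E-G-A-C#.

E G A C#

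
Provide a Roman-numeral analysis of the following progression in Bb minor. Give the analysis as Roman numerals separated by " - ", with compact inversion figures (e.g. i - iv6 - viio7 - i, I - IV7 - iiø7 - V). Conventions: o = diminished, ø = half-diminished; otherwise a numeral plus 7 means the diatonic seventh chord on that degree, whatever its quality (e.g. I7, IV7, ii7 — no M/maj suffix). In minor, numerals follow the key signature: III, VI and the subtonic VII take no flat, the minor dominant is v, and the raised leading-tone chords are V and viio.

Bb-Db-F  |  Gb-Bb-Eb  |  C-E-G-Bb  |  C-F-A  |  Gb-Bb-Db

i - iv6 - V7/V - V64 - VI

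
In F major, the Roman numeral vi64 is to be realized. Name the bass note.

A

vi in F major has root D; the chord is D-F-A.
The figure 64 means second inversion — the fifth is in the bass.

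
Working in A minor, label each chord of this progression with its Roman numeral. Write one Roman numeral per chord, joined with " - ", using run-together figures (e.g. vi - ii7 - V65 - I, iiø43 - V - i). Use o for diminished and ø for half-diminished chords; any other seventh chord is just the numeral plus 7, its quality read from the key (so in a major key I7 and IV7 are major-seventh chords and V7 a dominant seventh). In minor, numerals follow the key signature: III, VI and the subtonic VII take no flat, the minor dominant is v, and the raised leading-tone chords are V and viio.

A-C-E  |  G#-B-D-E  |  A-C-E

A-C-E: minor triad on A = scale degree 1 → i.
G#-B-D-E: dominant seventh chord on E = scale degree 5 → V65.
A-C-E has root A, degree 1 in A minor, so i.

i - V65 - i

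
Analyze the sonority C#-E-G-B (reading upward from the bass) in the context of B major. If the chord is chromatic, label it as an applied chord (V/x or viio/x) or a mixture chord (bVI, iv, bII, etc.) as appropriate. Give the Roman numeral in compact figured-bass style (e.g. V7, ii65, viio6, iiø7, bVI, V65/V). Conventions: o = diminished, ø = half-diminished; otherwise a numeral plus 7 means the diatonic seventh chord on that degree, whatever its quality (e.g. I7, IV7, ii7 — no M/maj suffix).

iiø7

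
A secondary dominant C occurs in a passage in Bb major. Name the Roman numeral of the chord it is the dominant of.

The chord is a major triad on C.
A dominant resolves down a perfect fifth: C → F. In Bb major, F is scale degree 5, i.e. V.

V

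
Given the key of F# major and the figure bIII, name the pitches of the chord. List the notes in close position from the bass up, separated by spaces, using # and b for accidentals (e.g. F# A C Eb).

A C# E

bIII is a major triad on the lowered third degree, borrowed from the parallel minor. In F# major that root is A.
So the chord is A-C#-E, a major triad.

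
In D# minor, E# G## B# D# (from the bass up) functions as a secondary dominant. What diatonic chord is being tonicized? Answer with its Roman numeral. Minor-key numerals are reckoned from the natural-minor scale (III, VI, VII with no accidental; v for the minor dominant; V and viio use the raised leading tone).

The chord is a dominant seventh chord on E#.
A dominant resolves down a perfect fifth: E# → A#. In D# minor, A# is scale degree 5, i.e. V.

V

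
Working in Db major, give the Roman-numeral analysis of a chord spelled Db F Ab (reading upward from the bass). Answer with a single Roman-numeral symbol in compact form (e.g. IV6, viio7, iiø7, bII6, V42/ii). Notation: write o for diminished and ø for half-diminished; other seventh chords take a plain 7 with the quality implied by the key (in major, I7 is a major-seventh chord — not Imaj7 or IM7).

I

The pitches Db-F-Ab form a major triad rooted on Db.
Db is scale degree 1 in Db major, and a major triad on that degree is written I.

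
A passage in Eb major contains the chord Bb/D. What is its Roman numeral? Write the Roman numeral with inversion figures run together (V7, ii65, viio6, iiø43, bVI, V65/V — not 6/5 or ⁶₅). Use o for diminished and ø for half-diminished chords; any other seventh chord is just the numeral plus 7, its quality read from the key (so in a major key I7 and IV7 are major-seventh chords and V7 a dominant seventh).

Stacked in thirds the chord is Bb-D-F: a major triad on Bb.
In Eb major, Bb is the dominant; the diatonic major triad there is V.
With D in the bass the chord is in first inversion, so the figured bass is 6.

V6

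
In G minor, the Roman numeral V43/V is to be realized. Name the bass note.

E

The applied chord V43/V is rooted on A: A-C#-E-G.
The figure 43 means second inversion — the fifth is in the bass.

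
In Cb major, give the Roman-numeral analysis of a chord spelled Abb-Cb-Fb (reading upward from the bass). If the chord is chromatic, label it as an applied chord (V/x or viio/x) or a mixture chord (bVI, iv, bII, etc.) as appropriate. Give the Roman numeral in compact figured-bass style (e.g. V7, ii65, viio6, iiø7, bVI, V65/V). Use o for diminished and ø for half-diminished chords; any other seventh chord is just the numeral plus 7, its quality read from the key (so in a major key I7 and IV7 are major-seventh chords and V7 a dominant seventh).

iv6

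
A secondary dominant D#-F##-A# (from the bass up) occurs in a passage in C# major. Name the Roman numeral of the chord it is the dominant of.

V

The chord is a major triad on D#.
A dominant resolves down a perfect fifth: D# → G#. In C# major, G# is scale degree 5, i.e. V.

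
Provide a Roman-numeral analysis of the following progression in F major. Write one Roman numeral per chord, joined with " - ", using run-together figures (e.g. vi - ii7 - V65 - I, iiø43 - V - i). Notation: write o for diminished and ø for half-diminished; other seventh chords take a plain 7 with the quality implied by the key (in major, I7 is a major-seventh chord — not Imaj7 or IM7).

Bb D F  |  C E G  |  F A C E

IV - V - I7

Bb-D-F has root Bb, degree 4 in F major, so IV.
C-E-G: root C is the dominant; major triad there is V.
F-A-C-E: major seventh chord on F = scale degree 1 → I7.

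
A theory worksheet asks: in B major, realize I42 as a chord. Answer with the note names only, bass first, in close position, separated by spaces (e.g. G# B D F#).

In B major, scale degree 1 is B, and the diatonic chord built there is a major seventh chord.
Stacking thirds from B gives B-D#-F#-A#.
With the 42 figure the chord is in third inversion; from the bass A# upward in close position it reads A#-B-D#-F#.

A# B D# F#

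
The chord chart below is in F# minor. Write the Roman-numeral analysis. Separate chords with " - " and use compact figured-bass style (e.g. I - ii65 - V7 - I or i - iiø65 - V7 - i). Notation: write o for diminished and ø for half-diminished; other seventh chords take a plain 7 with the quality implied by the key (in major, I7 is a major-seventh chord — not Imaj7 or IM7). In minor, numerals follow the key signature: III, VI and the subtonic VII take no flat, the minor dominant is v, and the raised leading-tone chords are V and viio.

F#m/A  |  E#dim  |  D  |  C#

i6 - viio - VI - V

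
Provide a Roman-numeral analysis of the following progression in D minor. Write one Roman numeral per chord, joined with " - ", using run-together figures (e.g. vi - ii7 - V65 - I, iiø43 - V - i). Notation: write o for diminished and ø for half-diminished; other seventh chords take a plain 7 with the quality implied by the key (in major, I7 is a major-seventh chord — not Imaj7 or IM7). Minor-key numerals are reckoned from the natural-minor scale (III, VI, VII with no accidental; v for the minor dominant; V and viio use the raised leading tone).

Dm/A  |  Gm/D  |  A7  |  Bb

Dm/A: root D is the tonic; minor triad there is i64.
Gm/D has root G, degree 4 in D minor, so iv64.
A7: root A is the dominant; dominant seventh chord there is V7.
Bb: root Bb is the submediant; major triad there is VI.

i64 - iv64 - V7 - VI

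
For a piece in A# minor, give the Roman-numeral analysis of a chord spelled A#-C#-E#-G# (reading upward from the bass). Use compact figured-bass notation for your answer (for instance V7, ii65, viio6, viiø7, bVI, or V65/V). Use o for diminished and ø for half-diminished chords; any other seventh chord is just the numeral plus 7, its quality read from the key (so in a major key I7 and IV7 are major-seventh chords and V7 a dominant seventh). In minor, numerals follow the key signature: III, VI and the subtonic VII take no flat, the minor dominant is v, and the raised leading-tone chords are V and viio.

The pitches A#-C#-E#-G# form a minor seventh chord rooted on A#.
A# is scale degree 1 in A# minor, and a minor seventh chord on that degree is written i7.

i7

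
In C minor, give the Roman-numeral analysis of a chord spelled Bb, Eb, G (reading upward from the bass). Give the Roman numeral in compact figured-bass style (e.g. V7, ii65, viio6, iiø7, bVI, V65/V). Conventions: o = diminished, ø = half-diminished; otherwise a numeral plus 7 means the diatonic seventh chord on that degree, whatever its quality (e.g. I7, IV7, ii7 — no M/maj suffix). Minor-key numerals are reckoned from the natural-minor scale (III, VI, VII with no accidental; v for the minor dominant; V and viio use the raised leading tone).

III64

The pitches Eb-G-Bb form a major triad rooted on Eb.
Eb is scale degree 3 in C minor, and a major triad on that degree is written III.
With Bb in the bass the chord is in second inversion, so the figured bass is 64.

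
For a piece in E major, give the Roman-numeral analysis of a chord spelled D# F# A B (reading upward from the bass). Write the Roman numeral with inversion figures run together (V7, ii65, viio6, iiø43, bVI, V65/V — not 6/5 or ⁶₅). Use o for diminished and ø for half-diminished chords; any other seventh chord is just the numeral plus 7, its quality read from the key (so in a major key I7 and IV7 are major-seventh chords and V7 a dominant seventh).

V65

Stacked in thirds the chord is B-D#-F#-A: a dominant seventh chord on B.
B is scale degree 5 in E major, and a dominant seventh chord on that degree is written V7.
With D# in the bass the chord is in first inversion, so the figured bass is 65.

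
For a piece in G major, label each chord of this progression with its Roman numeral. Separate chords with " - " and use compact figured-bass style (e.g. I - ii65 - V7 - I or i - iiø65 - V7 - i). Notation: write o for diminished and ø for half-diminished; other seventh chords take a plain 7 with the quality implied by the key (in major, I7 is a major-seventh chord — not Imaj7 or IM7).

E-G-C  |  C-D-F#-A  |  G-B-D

E-G-C has root C, degree 4 in G major, so IV6.
C-D-F#-A: dominant seventh chord on D = scale degree 5 → V42.
G-B-D: root G is the tonic; major triad there is I.

IV6 - V42 - I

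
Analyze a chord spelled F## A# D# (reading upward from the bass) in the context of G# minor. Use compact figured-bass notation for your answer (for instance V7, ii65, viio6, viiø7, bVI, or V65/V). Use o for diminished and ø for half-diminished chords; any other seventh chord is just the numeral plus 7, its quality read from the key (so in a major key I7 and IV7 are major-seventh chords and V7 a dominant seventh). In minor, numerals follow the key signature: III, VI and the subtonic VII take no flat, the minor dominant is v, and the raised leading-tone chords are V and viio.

The pitches D#-F##-A# form a major triad rooted on D#.
D# is scale degree 5 in G# minor, and a major triad on that degree is written V.
With F## in the bass the chord is in first inversion, so the figured bass is 6.

V6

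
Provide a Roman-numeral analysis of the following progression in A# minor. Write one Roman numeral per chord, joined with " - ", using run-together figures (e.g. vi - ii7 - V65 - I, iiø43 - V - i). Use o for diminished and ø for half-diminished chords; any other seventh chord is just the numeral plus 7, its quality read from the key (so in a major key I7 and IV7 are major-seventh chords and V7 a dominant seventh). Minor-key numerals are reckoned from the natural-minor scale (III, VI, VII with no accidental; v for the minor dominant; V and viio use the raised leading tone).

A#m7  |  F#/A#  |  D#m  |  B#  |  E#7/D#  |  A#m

A#m7: root A# is the tonic; minor seventh chord there is i7.
F#/A# has root F#, degree 6 in A# minor, so VI6.
D#m has root D#, degree 4 in A# minor, so iv.
B# is the secondary dominant of V (major triad on B#): V/V.
E#7/D#: dominant seventh chord on E# = scale degree 5 → V42.
A#m: minor triad on A# = scale degree 1 → i.

i7 - VI6 - iv - V/V - V42 - i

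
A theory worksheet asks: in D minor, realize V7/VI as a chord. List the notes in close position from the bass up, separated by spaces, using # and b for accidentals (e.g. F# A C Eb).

F A C Eb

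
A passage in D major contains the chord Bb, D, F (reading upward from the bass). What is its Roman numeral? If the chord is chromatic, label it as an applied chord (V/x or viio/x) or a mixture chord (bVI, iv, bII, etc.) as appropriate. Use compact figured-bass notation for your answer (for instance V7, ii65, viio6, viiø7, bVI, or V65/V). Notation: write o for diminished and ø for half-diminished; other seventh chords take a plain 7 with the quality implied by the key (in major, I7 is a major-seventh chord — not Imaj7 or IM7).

bVI

Stacked in thirds the chord is Bb-D-F: a major triad on Bb.
Bb is the lowered sixth degree of D major (diatonic 6 would be B). This is a major triad on the lowered sixth degree, borrowed from the parallel minor.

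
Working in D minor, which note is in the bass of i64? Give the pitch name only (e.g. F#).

A

i in D minor has root D; the chord is D-F-A.
The figure 64 means second inversion — the fifth is in the bass.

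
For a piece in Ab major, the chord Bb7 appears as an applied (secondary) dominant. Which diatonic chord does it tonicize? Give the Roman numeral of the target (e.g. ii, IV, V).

V

The chord is a dominant seventh chord on Bb.
A dominant resolves down a perfect fifth: Bb → Eb. In Ab major, Eb is scale degree 5, i.e. V.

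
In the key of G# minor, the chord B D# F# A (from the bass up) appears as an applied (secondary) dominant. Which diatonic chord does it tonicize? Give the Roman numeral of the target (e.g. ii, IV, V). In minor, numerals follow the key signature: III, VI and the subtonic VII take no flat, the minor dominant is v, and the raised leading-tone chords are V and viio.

The chord is a dominant seventh chord on B.
A dominant resolves down a perfect fifth: B → E. In G# minor, E is scale degree 6, i.e. VI.

VI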